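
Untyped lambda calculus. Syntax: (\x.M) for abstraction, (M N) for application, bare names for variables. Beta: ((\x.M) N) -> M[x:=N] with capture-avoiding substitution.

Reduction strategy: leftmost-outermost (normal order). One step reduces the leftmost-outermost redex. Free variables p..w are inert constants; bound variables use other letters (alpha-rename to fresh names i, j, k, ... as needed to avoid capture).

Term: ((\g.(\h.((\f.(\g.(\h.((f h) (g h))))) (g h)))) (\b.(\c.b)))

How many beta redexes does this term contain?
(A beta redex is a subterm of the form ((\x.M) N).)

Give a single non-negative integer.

Answer: 2

Derivation:
Term: ((\g.(\h.((\f.(\g.(\h.((f h) (g h))))) (g h)))) (\b.(\c.b)))
  Redex: ((\g.(\h.((\f.(\g.(\h.((f h) (g h))))) (g h)))) (\b.(\c.b)))
  Redex: ((\f.(\g.(\h.((f h) (g h))))) (g h))
Total redexes: 2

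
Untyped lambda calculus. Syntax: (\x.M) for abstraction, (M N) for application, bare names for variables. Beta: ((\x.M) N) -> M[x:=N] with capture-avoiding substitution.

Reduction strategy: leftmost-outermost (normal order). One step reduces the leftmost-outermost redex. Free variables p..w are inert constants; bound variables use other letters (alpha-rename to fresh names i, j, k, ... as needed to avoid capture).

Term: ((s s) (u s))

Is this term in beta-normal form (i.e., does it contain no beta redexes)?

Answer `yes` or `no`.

Term: ((s s) (u s))
No beta redexes found.

Answer: yes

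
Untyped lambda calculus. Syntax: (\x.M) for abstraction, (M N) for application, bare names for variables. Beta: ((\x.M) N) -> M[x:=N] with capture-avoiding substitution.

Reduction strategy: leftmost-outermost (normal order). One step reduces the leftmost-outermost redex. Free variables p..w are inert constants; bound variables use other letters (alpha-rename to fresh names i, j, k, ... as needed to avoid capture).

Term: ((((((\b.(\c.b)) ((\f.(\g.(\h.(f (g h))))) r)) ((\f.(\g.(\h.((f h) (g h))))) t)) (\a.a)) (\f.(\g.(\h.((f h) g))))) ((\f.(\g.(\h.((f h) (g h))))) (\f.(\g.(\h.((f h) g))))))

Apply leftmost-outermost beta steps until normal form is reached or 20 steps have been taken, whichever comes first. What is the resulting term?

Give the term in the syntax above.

Answer: ((r (\f.(\g.(\h.((f h) g))))) (\g.(\h.(\i.((h i) (g h))))))

Derivation:
Step 0: ((((((\b.(\c.b)) ((\f.(\g.(\h.(f (g h))))) r)) ((\f.(\g.(\h.((f h) (g h))))) t)) (\a.a)) (\f.(\g.(\h.((f h) g))))) ((\f.(\g.(\h.((f h) (g h))))) (\f.(\g.(\h.((f h) g))))))
Step 1: (((((\c.((\f.(\g.(\h.(f (g h))))) r)) ((\f.(\g.(\h.((f h) (g h))))) t)) (\a.a)) (\f.(\g.(\h.((f h) g))))) ((\f.(\g.(\h.((f h) (g h))))) (\f.(\g.(\h.((f h) g))))))
Step 2: (((((\f.(\g.(\h.(f (g h))))) r) (\a.a)) (\f.(\g.(\h.((f h) g))))) ((\f.(\g.(\h.((f h) (g h))))) (\f.(\g.(\h.((f h) g))))))
Step 3: ((((\g.(\h.(r (g h)))) (\a.a)) (\f.(\g.(\h.((f h) g))))) ((\f.(\g.(\h.((f h) (g h))))) (\f.(\g.(\h.((f h) g))))))
Step 4: (((\h.(r ((\a.a) h))) (\f.(\g.(\h.((f h) g))))) ((\f.(\g.(\h.((f h) (g h))))) (\f.(\g.(\h.((f h) g))))))
Step 5: ((r ((\a.a) (\f.(\g.(\h.((f h) g)))))) ((\f.(\g.(\h.((f h) (g h))))) (\f.(\g.(\h.((f h) g))))))
Step 6: ((r (\f.(\g.(\h.((f h) g))))) ((\f.(\g.(\h.((f h) (g h))))) (\f.(\g.(\h.((f h) g))))))
Step 7: ((r (\f.(\g.(\h.((f h) g))))) (\g.(\h.(((\f.(\g.(\h.((f h) g)))) h) (g h)))))
Step 8: ((r (\f.(\g.(\h.((f h) g))))) (\g.(\h.((\g.(\i.((h i) g))) (g h)))))
Step 9: ((r (\f.(\g.(\h.((f h) g))))) (\g.(\h.(\i.((h i) (g h))))))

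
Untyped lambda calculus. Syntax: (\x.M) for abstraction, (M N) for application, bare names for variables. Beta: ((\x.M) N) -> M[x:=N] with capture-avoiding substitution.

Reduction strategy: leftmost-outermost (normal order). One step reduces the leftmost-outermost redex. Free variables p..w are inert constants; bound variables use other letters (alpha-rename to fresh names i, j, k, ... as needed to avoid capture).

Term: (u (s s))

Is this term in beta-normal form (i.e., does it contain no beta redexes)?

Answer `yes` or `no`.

Term: (u (s s))
No beta redexes found.

Answer: yes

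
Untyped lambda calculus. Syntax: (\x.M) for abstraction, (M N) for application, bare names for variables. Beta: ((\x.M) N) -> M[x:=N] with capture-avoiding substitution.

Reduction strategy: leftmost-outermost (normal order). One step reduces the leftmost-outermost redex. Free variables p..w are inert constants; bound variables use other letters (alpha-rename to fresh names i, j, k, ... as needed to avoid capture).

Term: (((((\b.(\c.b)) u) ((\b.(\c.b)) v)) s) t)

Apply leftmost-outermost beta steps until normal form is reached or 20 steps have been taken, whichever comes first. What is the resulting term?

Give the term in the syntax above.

Answer: ((u s) t)

Derivation:
Step 0: (((((\b.(\c.b)) u) ((\b.(\c.b)) v)) s) t)
Step 1: ((((\c.u) ((\b.(\c.b)) v)) s) t)
Step 2: ((u s) t)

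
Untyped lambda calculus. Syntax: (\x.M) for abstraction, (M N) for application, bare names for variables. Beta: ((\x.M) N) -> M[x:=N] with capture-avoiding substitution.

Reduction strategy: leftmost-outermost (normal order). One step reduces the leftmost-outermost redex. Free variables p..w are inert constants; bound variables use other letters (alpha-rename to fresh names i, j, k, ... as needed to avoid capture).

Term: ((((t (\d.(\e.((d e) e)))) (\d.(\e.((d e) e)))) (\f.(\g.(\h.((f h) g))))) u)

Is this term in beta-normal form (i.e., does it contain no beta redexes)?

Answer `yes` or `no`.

Term: ((((t (\d.(\e.((d e) e)))) (\d.(\e.((d e) e)))) (\f.(\g.(\h.((f h) g))))) u)
No beta redexes found.

Answer: yes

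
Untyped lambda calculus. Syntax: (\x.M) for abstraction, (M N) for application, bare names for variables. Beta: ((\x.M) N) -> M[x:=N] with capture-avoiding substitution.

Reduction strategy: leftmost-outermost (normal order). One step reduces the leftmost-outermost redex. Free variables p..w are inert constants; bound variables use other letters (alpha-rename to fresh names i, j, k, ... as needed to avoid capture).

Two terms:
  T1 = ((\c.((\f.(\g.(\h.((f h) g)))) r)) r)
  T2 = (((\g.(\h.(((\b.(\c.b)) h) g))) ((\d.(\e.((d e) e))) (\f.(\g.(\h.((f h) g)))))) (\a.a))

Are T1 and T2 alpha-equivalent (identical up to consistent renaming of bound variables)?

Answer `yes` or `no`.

Term 1: ((\c.((\f.(\g.(\h.((f h) g)))) r)) r)
Term 2: (((\g.(\h.(((\b.(\c.b)) h) g))) ((\d.(\e.((d e) e))) (\f.(\g.(\h.((f h) g)))))) (\a.a))
Alpha-equivalence: compare structure up to binder renaming.
Result: False

Answer: no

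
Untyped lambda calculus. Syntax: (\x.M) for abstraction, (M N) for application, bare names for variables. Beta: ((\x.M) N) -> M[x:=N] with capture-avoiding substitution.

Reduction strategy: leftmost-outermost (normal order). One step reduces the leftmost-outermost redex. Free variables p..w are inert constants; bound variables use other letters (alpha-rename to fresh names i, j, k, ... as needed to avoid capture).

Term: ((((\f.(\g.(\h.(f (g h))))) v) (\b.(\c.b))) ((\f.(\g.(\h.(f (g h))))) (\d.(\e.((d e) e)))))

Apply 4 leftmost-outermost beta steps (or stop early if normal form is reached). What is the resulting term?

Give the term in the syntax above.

Step 0: ((((\f.(\g.(\h.(f (g h))))) v) (\b.(\c.b))) ((\f.(\g.(\h.(f (g h))))) (\d.(\e.((d e) e)))))
Step 1: (((\g.(\h.(v (g h)))) (\b.(\c.b))) ((\f.(\g.(\h.(f (g h))))) (\d.(\e.((d e) e)))))
Step 2: ((\h.(v ((\b.(\c.b)) h))) ((\f.(\g.(\h.(f (g h))))) (\d.(\e.((d e) e)))))
Step 3: (v ((\b.(\c.b)) ((\f.(\g.(\h.(f (g h))))) (\d.(\e.((d e) e))))))
Step 4: (v (\c.((\f.(\g.(\h.(f (g h))))) (\d.(\e.((d e) e))))))

Answer: (v (\c.((\f.(\g.(\h.(f (g h))))) (\d.(\e.((d e) e))))))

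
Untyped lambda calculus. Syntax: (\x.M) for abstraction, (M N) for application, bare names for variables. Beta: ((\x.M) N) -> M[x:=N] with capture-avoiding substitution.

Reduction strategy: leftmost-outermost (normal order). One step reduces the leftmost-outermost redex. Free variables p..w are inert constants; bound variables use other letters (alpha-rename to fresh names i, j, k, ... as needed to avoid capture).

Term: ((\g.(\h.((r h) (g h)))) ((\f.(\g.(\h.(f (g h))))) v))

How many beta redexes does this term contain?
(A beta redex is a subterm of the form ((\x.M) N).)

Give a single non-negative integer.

Answer: 2

Derivation:
Term: ((\g.(\h.((r h) (g h)))) ((\f.(\g.(\h.(f (g h))))) v))
  Redex: ((\g.(\h.((r h) (g h)))) ((\f.(\g.(\h.(f (g h))))) v))
  Redex: ((\f.(\g.(\h.(f (g h))))) v)
Total redexes: 2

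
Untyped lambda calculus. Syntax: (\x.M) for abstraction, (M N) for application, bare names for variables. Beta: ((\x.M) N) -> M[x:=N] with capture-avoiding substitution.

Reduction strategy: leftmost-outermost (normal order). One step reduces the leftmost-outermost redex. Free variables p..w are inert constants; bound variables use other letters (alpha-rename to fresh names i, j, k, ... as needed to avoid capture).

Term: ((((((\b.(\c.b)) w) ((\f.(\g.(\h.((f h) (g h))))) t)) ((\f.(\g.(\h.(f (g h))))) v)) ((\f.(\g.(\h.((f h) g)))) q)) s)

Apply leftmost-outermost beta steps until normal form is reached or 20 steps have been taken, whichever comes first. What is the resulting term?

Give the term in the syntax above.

Step 0: ((((((\b.(\c.b)) w) ((\f.(\g.(\h.((f h) (g h))))) t)) ((\f.(\g.(\h.(f (g h))))) v)) ((\f.(\g.(\h.((f h) g)))) q)) s)
Step 1: (((((\c.w) ((\f.(\g.(\h.((f h) (g h))))) t)) ((\f.(\g.(\h.(f (g h))))) v)) ((\f.(\g.(\h.((f h) g)))) q)) s)
Step 2: (((w ((\f.(\g.(\h.(f (g h))))) v)) ((\f.(\g.(\h.((f h) g)))) q)) s)
Step 3: (((w (\g.(\h.(v (g h))))) ((\f.(\g.(\h.((f h) g)))) q)) s)
Step 4: (((w (\g.(\h.(v (g h))))) (\g.(\h.((q h) g)))) s)

Answer: (((w (\g.(\h.(v (g h))))) (\g.(\h.((q h) g)))) s)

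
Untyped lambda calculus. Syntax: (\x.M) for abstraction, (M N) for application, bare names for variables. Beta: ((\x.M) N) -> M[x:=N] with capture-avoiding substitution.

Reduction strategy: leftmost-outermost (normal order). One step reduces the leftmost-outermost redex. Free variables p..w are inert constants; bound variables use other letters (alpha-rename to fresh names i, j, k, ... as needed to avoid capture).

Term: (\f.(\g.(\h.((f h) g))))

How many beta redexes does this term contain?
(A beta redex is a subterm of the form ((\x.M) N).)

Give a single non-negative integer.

Answer: 0

Derivation:
Term: (\f.(\g.(\h.((f h) g))))
  (no redexes)
Total redexes: 0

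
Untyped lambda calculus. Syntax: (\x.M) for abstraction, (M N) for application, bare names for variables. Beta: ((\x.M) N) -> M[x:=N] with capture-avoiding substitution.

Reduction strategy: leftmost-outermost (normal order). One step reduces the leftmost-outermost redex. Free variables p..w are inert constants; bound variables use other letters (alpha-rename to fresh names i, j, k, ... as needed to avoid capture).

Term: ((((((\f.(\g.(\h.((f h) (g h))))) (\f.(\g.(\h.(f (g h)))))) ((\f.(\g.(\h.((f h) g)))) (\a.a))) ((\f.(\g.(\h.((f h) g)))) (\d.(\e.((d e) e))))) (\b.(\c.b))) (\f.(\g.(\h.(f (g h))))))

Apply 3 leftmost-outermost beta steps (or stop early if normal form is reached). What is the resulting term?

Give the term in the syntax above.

Step 0: ((((((\f.(\g.(\h.((f h) (g h))))) (\f.(\g.(\h.(f (g h)))))) ((\f.(\g.(\h.((f h) g)))) (\a.a))) ((\f.(\g.(\h.((f h) g)))) (\d.(\e.((d e) e))))) (\b.(\c.b))) (\f.(\g.(\h.(f (g h))))))
Step 1: (((((\g.(\h.(((\f.(\g.(\h.(f (g h))))) h) (g h)))) ((\f.(\g.(\h.((f h) g)))) (\a.a))) ((\f.(\g.(\h.((f h) g)))) (\d.(\e.((d e) e))))) (\b.(\c.b))) (\f.(\g.(\h.(f (g h))))))
Step 2: ((((\h.(((\f.(\g.(\h.(f (g h))))) h) (((\f.(\g.(\h.((f h) g)))) (\a.a)) h))) ((\f.(\g.(\h.((f h) g)))) (\d.(\e.((d e) e))))) (\b.(\c.b))) (\f.(\g.(\h.(f (g h))))))
Step 3: (((((\f.(\g.(\h.(f (g h))))) ((\f.(\g.(\h.((f h) g)))) (\d.(\e.((d e) e))))) (((\f.(\g.(\h.((f h) g)))) (\a.a)) ((\f.(\g.(\h.((f h) g)))) (\d.(\e.((d e) e)))))) (\b.(\c.b))) (\f.(\g.(\h.(f (g h))))))

Answer: (((((\f.(\g.(\h.(f (g h))))) ((\f.(\g.(\h.((f h) g)))) (\d.(\e.((d e) e))))) (((\f.(\g.(\h.((f h) g)))) (\a.a)) ((\f.(\g.(\h.((f h) g)))) (\d.(\e.((d e) e)))))) (\b.(\c.b))) (\f.(\g.(\h.(f (g h))))))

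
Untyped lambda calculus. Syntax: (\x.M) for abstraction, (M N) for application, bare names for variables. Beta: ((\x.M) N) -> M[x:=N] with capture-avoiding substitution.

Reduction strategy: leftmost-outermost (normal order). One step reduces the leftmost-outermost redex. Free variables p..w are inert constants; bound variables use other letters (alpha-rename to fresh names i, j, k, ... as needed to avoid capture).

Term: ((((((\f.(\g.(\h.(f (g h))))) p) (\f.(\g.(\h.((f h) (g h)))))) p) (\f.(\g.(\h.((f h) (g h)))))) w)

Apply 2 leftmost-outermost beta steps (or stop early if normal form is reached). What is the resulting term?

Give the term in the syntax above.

Answer: ((((\h.(p ((\f.(\g.(\h.((f h) (g h))))) h))) p) (\f.(\g.(\h.((f h) (g h)))))) w)

Derivation:
Step 0: ((((((\f.(\g.(\h.(f (g h))))) p) (\f.(\g.(\h.((f h) (g h)))))) p) (\f.(\g.(\h.((f h) (g h)))))) w)
Step 1: (((((\g.(\h.(p (g h)))) (\f.(\g.(\h.((f h) (g h)))))) p) (\f.(\g.(\h.((f h) (g h)))))) w)
Step 2: ((((\h.(p ((\f.(\g.(\h.((f h) (g h))))) h))) p) (\f.(\g.(\h.((f h) (g h)))))) w)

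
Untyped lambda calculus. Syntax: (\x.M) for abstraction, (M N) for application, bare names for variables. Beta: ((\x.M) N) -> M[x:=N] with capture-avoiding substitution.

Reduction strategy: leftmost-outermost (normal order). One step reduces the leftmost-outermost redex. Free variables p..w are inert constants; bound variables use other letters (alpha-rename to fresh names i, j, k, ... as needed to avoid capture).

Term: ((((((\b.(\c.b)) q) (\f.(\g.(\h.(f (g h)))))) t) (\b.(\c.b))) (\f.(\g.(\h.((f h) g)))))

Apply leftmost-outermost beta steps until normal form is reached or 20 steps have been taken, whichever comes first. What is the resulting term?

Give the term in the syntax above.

Answer: (((q t) (\b.(\c.b))) (\f.(\g.(\h.((f h) g)))))

Derivation:
Step 0: ((((((\b.(\c.b)) q) (\f.(\g.(\h.(f (g h)))))) t) (\b.(\c.b))) (\f.(\g.(\h.((f h) g)))))
Step 1: (((((\c.q) (\f.(\g.(\h.(f (g h)))))) t) (\b.(\c.b))) (\f.(\g.(\h.((f h) g)))))
Step 2: (((q t) (\b.(\c.b))) (\f.(\g.(\h.((f h) g)))))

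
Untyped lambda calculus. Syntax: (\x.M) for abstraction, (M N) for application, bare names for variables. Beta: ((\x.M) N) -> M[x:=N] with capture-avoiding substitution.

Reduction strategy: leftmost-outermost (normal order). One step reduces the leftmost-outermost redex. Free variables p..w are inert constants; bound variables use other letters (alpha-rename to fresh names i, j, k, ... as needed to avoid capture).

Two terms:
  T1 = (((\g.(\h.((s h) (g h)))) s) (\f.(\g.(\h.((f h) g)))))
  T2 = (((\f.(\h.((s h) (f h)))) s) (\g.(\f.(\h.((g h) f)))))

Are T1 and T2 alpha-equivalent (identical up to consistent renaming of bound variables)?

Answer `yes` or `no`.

Term 1: (((\g.(\h.((s h) (g h)))) s) (\f.(\g.(\h.((f h) g)))))
Term 2: (((\f.(\h.((s h) (f h)))) s) (\g.(\f.(\h.((g h) f)))))
Alpha-equivalence: compare structure up to binder renaming.
Result: True

Answer: yes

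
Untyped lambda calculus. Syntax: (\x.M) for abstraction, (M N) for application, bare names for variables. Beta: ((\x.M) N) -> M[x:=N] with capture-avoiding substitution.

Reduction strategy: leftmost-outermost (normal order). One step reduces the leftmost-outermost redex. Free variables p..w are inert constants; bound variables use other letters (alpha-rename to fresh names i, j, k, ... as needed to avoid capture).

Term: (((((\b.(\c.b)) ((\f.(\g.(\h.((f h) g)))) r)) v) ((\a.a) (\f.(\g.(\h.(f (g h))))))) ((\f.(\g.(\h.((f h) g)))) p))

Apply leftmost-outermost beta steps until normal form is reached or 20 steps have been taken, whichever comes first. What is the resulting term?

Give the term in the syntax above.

Answer: ((r (\g.(\h.((p h) g)))) (\f.(\g.(\h.(f (g h))))))

Derivation:
Step 0: (((((\b.(\c.b)) ((\f.(\g.(\h.((f h) g)))) r)) v) ((\a.a) (\f.(\g.(\h.(f (g h))))))) ((\f.(\g.(\h.((f h) g)))) p))
Step 1: ((((\c.((\f.(\g.(\h.((f h) g)))) r)) v) ((\a.a) (\f.(\g.(\h.(f (g h))))))) ((\f.(\g.(\h.((f h) g)))) p))
Step 2: ((((\f.(\g.(\h.((f h) g)))) r) ((\a.a) (\f.(\g.(\h.(f (g h))))))) ((\f.(\g.(\h.((f h) g)))) p))
Step 3: (((\g.(\h.((r h) g))) ((\a.a) (\f.(\g.(\h.(f (g h))))))) ((\f.(\g.(\h.((f h) g)))) p))
Step 4: ((\h.((r h) ((\a.a) (\f.(\g.(\h.(f (g h)))))))) ((\f.(\g.(\h.((f h) g)))) p))
Step 5: ((r ((\f.(\g.(\h.((f h) g)))) p)) ((\a.a) (\f.(\g.(\h.(f (g h)))))))
Step 6: ((r (\g.(\h.((p h) g)))) ((\a.a) (\f.(\g.(\h.(f (g h)))))))
Step 7: ((r (\g.(\h.((p h) g)))) (\f.(\g.(\h.(f (g h))))))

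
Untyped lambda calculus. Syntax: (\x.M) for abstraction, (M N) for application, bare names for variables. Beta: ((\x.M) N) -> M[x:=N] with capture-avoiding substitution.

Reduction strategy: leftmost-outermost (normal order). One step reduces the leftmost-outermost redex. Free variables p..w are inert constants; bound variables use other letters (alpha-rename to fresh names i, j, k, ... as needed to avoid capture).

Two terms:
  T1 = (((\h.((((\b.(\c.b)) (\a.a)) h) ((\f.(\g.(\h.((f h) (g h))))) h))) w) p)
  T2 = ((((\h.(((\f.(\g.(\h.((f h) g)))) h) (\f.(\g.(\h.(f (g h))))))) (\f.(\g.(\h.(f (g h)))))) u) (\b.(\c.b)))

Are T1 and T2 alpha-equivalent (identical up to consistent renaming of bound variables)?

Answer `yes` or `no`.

Answer: no

Derivation:
Term 1: (((\h.((((\b.(\c.b)) (\a.a)) h) ((\f.(\g.(\h.((f h) (g h))))) h))) w) p)
Term 2: ((((\h.(((\f.(\g.(\h.((f h) g)))) h) (\f.(\g.(\h.(f (g h))))))) (\f.(\g.(\h.(f (g h)))))) u) (\b.(\c.b)))
Alpha-equivalence: compare structure up to binder renaming.
Result: False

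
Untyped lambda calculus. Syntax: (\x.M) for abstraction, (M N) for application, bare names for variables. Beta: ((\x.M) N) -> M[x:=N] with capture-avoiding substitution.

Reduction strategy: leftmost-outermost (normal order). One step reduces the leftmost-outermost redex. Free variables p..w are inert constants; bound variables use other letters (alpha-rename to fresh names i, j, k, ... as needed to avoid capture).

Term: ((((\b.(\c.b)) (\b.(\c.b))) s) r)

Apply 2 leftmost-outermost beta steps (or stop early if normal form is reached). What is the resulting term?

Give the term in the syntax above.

Answer: ((\b.(\c.b)) r)

Derivation:
Step 0: ((((\b.(\c.b)) (\b.(\c.b))) s) r)
Step 1: (((\c.(\b.(\c.b))) s) r)
Step 2: ((\b.(\c.b)) r)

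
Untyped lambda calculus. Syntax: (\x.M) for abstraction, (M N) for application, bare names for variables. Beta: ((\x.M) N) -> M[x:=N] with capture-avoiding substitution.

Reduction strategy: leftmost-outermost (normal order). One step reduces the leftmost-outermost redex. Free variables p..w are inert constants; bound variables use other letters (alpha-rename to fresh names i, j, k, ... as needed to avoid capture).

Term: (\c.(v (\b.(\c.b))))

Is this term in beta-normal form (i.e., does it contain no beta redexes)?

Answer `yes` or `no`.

Answer: yes

Derivation:
Term: (\c.(v (\b.(\c.b))))
No beta redexes found.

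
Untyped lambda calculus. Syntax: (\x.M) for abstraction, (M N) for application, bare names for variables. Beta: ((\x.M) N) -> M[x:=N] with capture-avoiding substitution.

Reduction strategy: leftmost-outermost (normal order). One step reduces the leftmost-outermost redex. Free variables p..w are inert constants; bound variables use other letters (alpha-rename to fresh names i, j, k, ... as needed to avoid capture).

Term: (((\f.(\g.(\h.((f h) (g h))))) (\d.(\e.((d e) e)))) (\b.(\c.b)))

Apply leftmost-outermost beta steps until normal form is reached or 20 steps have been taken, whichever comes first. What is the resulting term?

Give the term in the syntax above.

Answer: (\h.((h (\c.h)) (\c.h)))

Derivation:
Step 0: (((\f.(\g.(\h.((f h) (g h))))) (\d.(\e.((d e) e)))) (\b.(\c.b)))
Step 1: ((\g.(\h.(((\d.(\e.((d e) e))) h) (g h)))) (\b.(\c.b)))
Step 2: (\h.(((\d.(\e.((d e) e))) h) ((\b.(\c.b)) h)))
Step 3: (\h.((\e.((h e) e)) ((\b.(\c.b)) h)))
Step 4: (\h.((h ((\b.(\c.b)) h)) ((\b.(\c.b)) h)))
Step 5: (\h.((h (\c.h)) ((\b.(\c.b)) h)))
Step 6: (\h.((h (\c.h)) (\c.h)))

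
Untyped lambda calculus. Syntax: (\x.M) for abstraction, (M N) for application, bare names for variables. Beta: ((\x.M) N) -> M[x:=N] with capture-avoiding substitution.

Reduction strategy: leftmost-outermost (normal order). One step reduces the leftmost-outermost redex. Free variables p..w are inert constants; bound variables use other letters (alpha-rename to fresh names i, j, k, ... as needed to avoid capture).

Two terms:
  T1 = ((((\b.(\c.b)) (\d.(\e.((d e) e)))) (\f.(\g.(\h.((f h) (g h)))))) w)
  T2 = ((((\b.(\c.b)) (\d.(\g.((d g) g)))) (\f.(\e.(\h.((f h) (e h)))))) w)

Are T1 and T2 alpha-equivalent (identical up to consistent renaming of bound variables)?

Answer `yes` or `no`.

Term 1: ((((\b.(\c.b)) (\d.(\e.((d e) e)))) (\f.(\g.(\h.((f h) (g h)))))) w)
Term 2: ((((\b.(\c.b)) (\d.(\g.((d g) g)))) (\f.(\e.(\h.((f h) (e h)))))) w)
Alpha-equivalence: compare structure up to binder renaming.
Result: True

Answer: yes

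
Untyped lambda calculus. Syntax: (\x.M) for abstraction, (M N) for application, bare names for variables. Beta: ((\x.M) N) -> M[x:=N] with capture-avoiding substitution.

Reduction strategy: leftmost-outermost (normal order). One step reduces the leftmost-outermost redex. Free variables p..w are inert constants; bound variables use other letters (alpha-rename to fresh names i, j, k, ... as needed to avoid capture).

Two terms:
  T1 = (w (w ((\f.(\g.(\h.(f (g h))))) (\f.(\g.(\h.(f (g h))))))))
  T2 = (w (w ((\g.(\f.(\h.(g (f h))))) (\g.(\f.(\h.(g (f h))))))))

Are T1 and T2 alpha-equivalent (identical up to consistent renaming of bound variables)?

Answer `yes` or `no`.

Answer: yes

Derivation:
Term 1: (w (w ((\f.(\g.(\h.(f (g h))))) (\f.(\g.(\h.(f (g h))))))))
Term 2: (w (w ((\g.(\f.(\h.(g (f h))))) (\g.(\f.(\h.(g (f h))))))))
Alpha-equivalence: compare structure up to binder renaming.
Result: True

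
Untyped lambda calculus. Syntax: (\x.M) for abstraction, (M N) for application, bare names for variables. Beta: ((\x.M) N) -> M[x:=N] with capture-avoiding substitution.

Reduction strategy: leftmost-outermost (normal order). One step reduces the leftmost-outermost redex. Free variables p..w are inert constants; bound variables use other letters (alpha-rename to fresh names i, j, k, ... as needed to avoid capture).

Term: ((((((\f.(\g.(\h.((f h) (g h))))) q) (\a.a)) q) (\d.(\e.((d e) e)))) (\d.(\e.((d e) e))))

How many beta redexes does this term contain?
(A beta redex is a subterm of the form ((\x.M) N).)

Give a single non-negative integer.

Answer: 1

Derivation:
Term: ((((((\f.(\g.(\h.((f h) (g h))))) q) (\a.a)) q) (\d.(\e.((d e) e)))) (\d.(\e.((d e) e))))
  Redex: ((\f.(\g.(\h.((f h) (g h))))) q)
Total redexes: 1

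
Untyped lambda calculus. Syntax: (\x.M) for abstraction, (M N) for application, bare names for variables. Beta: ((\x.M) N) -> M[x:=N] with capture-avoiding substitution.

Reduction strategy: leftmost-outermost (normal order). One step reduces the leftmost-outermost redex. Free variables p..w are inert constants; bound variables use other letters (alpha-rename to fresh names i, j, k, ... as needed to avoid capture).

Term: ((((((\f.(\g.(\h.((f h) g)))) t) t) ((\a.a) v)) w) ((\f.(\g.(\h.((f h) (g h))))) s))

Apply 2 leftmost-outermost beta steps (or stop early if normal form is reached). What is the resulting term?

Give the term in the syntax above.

Answer: ((((\h.((t h) t)) ((\a.a) v)) w) ((\f.(\g.(\h.((f h) (g h))))) s))

Derivation:
Step 0: ((((((\f.(\g.(\h.((f h) g)))) t) t) ((\a.a) v)) w) ((\f.(\g.(\h.((f h) (g h))))) s))
Step 1: (((((\g.(\h.((t h) g))) t) ((\a.a) v)) w) ((\f.(\g.(\h.((f h) (g h))))) s))
Step 2: ((((\h.((t h) t)) ((\a.a) v)) w) ((\f.(\g.(\h.((f h) (g h))))) s))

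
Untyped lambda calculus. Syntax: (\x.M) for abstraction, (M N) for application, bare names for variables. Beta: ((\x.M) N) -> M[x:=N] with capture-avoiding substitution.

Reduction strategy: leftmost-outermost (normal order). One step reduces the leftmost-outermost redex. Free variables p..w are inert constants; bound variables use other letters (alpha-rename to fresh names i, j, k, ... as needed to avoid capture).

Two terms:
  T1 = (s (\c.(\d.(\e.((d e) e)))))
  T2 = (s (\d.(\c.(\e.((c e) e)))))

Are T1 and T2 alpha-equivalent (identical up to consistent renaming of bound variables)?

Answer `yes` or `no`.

Term 1: (s (\c.(\d.(\e.((d e) e)))))
Term 2: (s (\d.(\c.(\e.((c e) e)))))
Alpha-equivalence: compare structure up to binder renaming.
Result: True

Answer: yes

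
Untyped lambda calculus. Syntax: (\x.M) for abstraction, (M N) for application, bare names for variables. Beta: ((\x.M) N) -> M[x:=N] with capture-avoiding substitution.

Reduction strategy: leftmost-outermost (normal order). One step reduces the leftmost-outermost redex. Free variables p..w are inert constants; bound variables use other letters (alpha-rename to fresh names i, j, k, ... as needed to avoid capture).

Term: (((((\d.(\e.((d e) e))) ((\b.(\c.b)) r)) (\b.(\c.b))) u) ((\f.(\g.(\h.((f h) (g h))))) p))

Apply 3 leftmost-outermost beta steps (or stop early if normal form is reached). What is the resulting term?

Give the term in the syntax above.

Step 0: (((((\d.(\e.((d e) e))) ((\b.(\c.b)) r)) (\b.(\c.b))) u) ((\f.(\g.(\h.((f h) (g h))))) p))
Step 1: ((((\e.((((\b.(\c.b)) r) e) e)) (\b.(\c.b))) u) ((\f.(\g.(\h.((f h) (g h))))) p))
Step 2: ((((((\b.(\c.b)) r) (\b.(\c.b))) (\b.(\c.b))) u) ((\f.(\g.(\h.((f h) (g h))))) p))
Step 3: (((((\c.r) (\b.(\c.b))) (\b.(\c.b))) u) ((\f.(\g.(\h.((f h) (g h))))) p))

Answer: (((((\c.r) (\b.(\c.b))) (\b.(\c.b))) u) ((\f.(\g.(\h.((f h) (g h))))) p))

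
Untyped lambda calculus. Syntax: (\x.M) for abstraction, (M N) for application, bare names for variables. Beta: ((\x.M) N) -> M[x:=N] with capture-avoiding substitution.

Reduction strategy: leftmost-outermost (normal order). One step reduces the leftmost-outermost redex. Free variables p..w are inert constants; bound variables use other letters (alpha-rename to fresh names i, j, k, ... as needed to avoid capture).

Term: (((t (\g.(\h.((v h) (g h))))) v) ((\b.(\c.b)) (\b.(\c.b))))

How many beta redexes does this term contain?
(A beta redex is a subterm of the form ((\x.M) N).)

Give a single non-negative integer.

Term: (((t (\g.(\h.((v h) (g h))))) v) ((\b.(\c.b)) (\b.(\c.b))))
  Redex: ((\b.(\c.b)) (\b.(\c.b)))
Total redexes: 1

Answer: 1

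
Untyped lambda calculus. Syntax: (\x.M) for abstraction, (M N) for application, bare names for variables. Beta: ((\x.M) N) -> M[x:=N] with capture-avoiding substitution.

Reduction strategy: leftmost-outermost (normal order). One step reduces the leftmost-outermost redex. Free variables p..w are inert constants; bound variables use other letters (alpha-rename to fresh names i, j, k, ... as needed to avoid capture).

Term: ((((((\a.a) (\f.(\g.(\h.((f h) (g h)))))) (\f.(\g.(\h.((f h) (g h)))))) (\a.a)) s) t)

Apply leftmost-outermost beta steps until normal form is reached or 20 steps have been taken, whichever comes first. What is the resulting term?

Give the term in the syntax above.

Answer: ((s t) (s t))

Derivation:
Step 0: ((((((\a.a) (\f.(\g.(\h.((f h) (g h)))))) (\f.(\g.(\h.((f h) (g h)))))) (\a.a)) s) t)
Step 1: (((((\f.(\g.(\h.((f h) (g h))))) (\f.(\g.(\h.((f h) (g h)))))) (\a.a)) s) t)
Step 2: ((((\g.(\h.(((\f.(\g.(\h.((f h) (g h))))) h) (g h)))) (\a.a)) s) t)
Step 3: (((\h.(((\f.(\g.(\h.((f h) (g h))))) h) ((\a.a) h))) s) t)
Step 4: ((((\f.(\g.(\h.((f h) (g h))))) s) ((\a.a) s)) t)
Step 5: (((\g.(\h.((s h) (g h)))) ((\a.a) s)) t)
Step 6: ((\h.((s h) (((\a.a) s) h))) t)
Step 7: ((s t) (((\a.a) s) t))
Step 8: ((s t) (s t))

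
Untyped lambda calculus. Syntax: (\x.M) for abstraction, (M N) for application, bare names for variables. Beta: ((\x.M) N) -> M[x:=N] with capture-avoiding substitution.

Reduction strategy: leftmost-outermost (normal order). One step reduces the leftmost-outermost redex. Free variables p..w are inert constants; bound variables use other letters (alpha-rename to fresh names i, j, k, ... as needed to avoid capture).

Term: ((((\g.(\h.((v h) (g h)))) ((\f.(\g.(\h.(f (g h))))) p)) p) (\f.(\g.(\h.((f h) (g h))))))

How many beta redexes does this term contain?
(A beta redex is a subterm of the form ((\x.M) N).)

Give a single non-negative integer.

Answer: 2

Derivation:
Term: ((((\g.(\h.((v h) (g h)))) ((\f.(\g.(\h.(f (g h))))) p)) p) (\f.(\g.(\h.((f h) (g h))))))
  Redex: ((\g.(\h.((v h) (g h)))) ((\f.(\g.(\h.(f (g h))))) p))
  Redex: ((\f.(\g.(\h.(f (g h))))) p)
Total redexes: 2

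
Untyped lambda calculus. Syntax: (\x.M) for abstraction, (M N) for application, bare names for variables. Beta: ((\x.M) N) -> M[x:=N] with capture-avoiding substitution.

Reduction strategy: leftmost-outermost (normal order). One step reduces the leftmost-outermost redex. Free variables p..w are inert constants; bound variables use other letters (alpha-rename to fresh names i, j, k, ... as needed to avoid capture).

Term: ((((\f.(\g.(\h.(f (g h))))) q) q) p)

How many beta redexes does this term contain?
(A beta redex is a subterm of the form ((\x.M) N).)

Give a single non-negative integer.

Answer: 1

Derivation:
Term: ((((\f.(\g.(\h.(f (g h))))) q) q) p)
  Redex: ((\f.(\g.(\h.(f (g h))))) q)
Total redexes: 1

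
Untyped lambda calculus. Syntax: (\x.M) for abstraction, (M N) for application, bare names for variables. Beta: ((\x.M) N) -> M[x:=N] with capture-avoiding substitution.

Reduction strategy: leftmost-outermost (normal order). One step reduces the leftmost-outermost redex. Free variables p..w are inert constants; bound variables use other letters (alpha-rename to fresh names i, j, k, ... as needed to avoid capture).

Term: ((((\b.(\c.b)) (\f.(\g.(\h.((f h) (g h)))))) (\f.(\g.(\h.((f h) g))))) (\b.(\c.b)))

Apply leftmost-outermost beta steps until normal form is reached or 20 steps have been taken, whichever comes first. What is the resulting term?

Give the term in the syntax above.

Answer: (\g.(\h.h))

Derivation:
Step 0: ((((\b.(\c.b)) (\f.(\g.(\h.((f h) (g h)))))) (\f.(\g.(\h.((f h) g))))) (\b.(\c.b)))
Step 1: (((\c.(\f.(\g.(\h.((f h) (g h)))))) (\f.(\g.(\h.((f h) g))))) (\b.(\c.b)))
Step 2: ((\f.(\g.(\h.((f h) (g h))))) (\b.(\c.b)))
Step 3: (\g.(\h.(((\b.(\c.b)) h) (g h))))
Step 4: (\g.(\h.((\c.h) (g h))))
Step 5: (\g.(\h.h))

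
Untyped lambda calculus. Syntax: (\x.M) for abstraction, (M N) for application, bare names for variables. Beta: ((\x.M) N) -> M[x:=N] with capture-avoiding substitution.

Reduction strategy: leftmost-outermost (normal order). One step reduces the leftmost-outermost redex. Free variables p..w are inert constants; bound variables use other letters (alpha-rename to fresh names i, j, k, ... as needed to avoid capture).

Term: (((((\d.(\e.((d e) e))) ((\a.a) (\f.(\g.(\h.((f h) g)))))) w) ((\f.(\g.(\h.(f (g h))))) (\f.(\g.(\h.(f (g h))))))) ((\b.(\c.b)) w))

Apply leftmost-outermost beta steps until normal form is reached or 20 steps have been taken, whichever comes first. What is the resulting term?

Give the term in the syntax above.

Answer: (((w (\g.(\h.(\i.(\j.((g h) (i j))))))) w) (\c.w))

Derivation:
Step 0: (((((\d.(\e.((d e) e))) ((\a.a) (\f.(\g.(\h.((f h) g)))))) w) ((\f.(\g.(\h.(f (g h))))) (\f.(\g.(\h.(f (g h))))))) ((\b.(\c.b)) w))
Step 1: ((((\e.((((\a.a) (\f.(\g.(\h.((f h) g))))) e) e)) w) ((\f.(\g.(\h.(f (g h))))) (\f.(\g.(\h.(f (g h))))))) ((\b.(\c.b)) w))
Step 2: ((((((\a.a) (\f.(\g.(\h.((f h) g))))) w) w) ((\f.(\g.(\h.(f (g h))))) (\f.(\g.(\h.(f (g h))))))) ((\b.(\c.b)) w))
Step 3: (((((\f.(\g.(\h.((f h) g)))) w) w) ((\f.(\g.(\h.(f (g h))))) (\f.(\g.(\h.(f (g h))))))) ((\b.(\c.b)) w))
Step 4: ((((\g.(\h.((w h) g))) w) ((\f.(\g.(\h.(f (g h))))) (\f.(\g.(\h.(f (g h))))))) ((\b.(\c.b)) w))
Step 5: (((\h.((w h) w)) ((\f.(\g.(\h.(f (g h))))) (\f.(\g.(\h.(f (g h))))))) ((\b.(\c.b)) w))
Step 6: (((w ((\f.(\g.(\h.(f (g h))))) (\f.(\g.(\h.(f (g h))))))) w) ((\b.(\c.b)) w))
Step 7: (((w (\g.(\h.((\f.(\g.(\h.(f (g h))))) (g h))))) w) ((\b.(\c.b)) w))
Step 8: (((w (\g.(\h.(\i.(\j.((g h) (i j))))))) w) ((\b.(\c.b)) w))
Step 9: (((w (\g.(\h.(\i.(\j.((g h) (i j))))))) w) (\c.w))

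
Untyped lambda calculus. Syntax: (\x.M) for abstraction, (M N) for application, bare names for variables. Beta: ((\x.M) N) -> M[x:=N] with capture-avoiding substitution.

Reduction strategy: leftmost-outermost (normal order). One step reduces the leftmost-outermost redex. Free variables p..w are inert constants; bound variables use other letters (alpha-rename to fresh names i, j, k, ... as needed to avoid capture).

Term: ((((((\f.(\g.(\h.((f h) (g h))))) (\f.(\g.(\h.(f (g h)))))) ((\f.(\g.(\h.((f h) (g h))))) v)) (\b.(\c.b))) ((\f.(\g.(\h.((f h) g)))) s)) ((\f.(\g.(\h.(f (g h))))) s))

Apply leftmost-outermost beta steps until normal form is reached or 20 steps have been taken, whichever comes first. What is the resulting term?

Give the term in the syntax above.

Answer: ((v (\g.(\h.((s h) g)))) (\c.(\g.(\h.((s h) g)))))

Derivation:
Step 0: ((((((\f.(\g.(\h.((f h) (g h))))) (\f.(\g.(\h.(f (g h)))))) ((\f.(\g.(\h.((f h) (g h))))) v)) (\b.(\c.b))) ((\f.(\g.(\h.((f h) g)))) s)) ((\f.(\g.(\h.(f (g h))))) s))
Step 1: (((((\g.(\h.(((\f.(\g.(\h.(f (g h))))) h) (g h)))) ((\f.(\g.(\h.((f h) (g h))))) v)) (\b.(\c.b))) ((\f.(\g.(\h.((f h) g)))) s)) ((\f.(\g.(\h.(f (g h))))) s))
Step 2: ((((\h.(((\f.(\g.(\h.(f (g h))))) h) (((\f.(\g.(\h.((f h) (g h))))) v) h))) (\b.(\c.b))) ((\f.(\g.(\h.((f h) g)))) s)) ((\f.(\g.(\h.(f (g h))))) s))
Step 3: (((((\f.(\g.(\h.(f (g h))))) (\b.(\c.b))) (((\f.(\g.(\h.((f h) (g h))))) v) (\b.(\c.b)))) ((\f.(\g.(\h.((f h) g)))) s)) ((\f.(\g.(\h.(f (g h))))) s))
Step 4: ((((\g.(\h.((\b.(\c.b)) (g h)))) (((\f.(\g.(\h.((f h) (g h))))) v) (\b.(\c.b)))) ((\f.(\g.(\h.((f h) g)))) s)) ((\f.(\g.(\h.(f (g h))))) s))
Step 5: (((\h.((\b.(\c.b)) ((((\f.(\g.(\h.((f h) (g h))))) v) (\b.(\c.b))) h))) ((\f.(\g.(\h.((f h) g)))) s)) ((\f.(\g.(\h.(f (g h))))) s))
Step 6: (((\b.(\c.b)) ((((\f.(\g.(\h.((f h) (g h))))) v) (\b.(\c.b))) ((\f.(\g.(\h.((f h) g)))) s))) ((\f.(\g.(\h.(f (g h))))) s))
Step 7: ((\c.((((\f.(\g.(\h.((f h) (g h))))) v) (\b.(\c.b))) ((\f.(\g.(\h.((f h) g)))) s))) ((\f.(\g.(\h.(f (g h))))) s))
Step 8: ((((\f.(\g.(\h.((f h) (g h))))) v) (\b.(\c.b))) ((\f.(\g.(\h.((f h) g)))) s))
Step 9: (((\g.(\h.((v h) (g h)))) (\b.(\c.b))) ((\f.(\g.(\h.((f h) g)))) s))
Step 10: ((\h.((v h) ((\b.(\c.b)) h))) ((\f.(\g.(\h.((f h) g)))) s))
Step 11: ((v ((\f.(\g.(\h.((f h) g)))) s)) ((\b.(\c.b)) ((\f.(\g.(\h.((f h) g)))) s)))
Step 12: ((v (\g.(\h.((s h) g)))) ((\b.(\c.b)) ((\f.(\g.(\h.((f h) g)))) s)))
Step 13: ((v (\g.(\h.((s h) g)))) (\c.((\f.(\g.(\h.((f h) g)))) s)))
Step 14: ((v (\g.(\h.((s h) g)))) (\c.(\g.(\h.((s h) g)))))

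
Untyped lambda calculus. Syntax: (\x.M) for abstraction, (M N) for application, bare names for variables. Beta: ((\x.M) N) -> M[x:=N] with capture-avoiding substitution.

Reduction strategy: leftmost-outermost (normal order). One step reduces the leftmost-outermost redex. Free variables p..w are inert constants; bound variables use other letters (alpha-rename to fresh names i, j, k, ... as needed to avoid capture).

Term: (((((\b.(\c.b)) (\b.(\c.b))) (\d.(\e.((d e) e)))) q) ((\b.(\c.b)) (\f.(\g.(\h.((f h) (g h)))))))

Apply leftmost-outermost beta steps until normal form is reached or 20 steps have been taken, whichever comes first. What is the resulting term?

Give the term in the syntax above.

Step 0: (((((\b.(\c.b)) (\b.(\c.b))) (\d.(\e.((d e) e)))) q) ((\b.(\c.b)) (\f.(\g.(\h.((f h) (g h)))))))
Step 1: ((((\c.(\b.(\c.b))) (\d.(\e.((d e) e)))) q) ((\b.(\c.b)) (\f.(\g.(\h.((f h) (g h)))))))
Step 2: (((\b.(\c.b)) q) ((\b.(\c.b)) (\f.(\g.(\h.((f h) (g h)))))))
Step 3: ((\c.q) ((\b.(\c.b)) (\f.(\g.(\h.((f h) (g h)))))))
Step 4: q

Answer: q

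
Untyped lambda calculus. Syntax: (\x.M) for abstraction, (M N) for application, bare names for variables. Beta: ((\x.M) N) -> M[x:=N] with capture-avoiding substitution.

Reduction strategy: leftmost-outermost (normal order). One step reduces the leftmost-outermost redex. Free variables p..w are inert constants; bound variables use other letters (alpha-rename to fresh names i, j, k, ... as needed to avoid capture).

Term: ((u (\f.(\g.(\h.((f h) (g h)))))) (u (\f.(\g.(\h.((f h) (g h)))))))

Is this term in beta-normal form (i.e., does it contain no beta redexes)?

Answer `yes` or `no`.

Answer: yes

Derivation:
Term: ((u (\f.(\g.(\h.((f h) (g h)))))) (u (\f.(\g.(\h.((f h) (g h)))))))
No beta redexes found.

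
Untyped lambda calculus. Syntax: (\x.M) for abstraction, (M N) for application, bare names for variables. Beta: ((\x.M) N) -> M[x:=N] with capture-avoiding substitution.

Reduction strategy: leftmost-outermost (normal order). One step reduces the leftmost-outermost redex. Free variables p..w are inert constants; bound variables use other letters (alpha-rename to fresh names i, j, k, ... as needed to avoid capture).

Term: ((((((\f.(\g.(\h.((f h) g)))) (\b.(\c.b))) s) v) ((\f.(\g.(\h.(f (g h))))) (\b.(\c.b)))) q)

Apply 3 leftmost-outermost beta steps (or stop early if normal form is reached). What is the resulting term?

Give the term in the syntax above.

Step 0: ((((((\f.(\g.(\h.((f h) g)))) (\b.(\c.b))) s) v) ((\f.(\g.(\h.(f (g h))))) (\b.(\c.b)))) q)
Step 1: (((((\g.(\h.(((\b.(\c.b)) h) g))) s) v) ((\f.(\g.(\h.(f (g h))))) (\b.(\c.b)))) q)
Step 2: ((((\h.(((\b.(\c.b)) h) s)) v) ((\f.(\g.(\h.(f (g h))))) (\b.(\c.b)))) q)
Step 3: (((((\b.(\c.b)) v) s) ((\f.(\g.(\h.(f (g h))))) (\b.(\c.b)))) q)

Answer: (((((\b.(\c.b)) v) s) ((\f.(\g.(\h.(f (g h))))) (\b.(\c.b)))) q)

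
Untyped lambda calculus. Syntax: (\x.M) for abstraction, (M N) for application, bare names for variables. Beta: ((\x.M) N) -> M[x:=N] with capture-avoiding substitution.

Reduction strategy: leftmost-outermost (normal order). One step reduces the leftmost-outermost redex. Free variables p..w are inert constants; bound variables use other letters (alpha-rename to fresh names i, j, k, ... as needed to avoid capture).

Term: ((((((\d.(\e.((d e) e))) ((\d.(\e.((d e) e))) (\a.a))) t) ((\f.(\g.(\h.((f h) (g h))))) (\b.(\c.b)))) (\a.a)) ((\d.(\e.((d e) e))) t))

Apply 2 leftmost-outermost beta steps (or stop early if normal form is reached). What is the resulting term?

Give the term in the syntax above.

Answer: (((((((\d.(\e.((d e) e))) (\a.a)) t) t) ((\f.(\g.(\h.((f h) (g h))))) (\b.(\c.b)))) (\a.a)) ((\d.(\e.((d e) e))) t))

Derivation:
Step 0: ((((((\d.(\e.((d e) e))) ((\d.(\e.((d e) e))) (\a.a))) t) ((\f.(\g.(\h.((f h) (g h))))) (\b.(\c.b)))) (\a.a)) ((\d.(\e.((d e) e))) t))
Step 1: (((((\e.((((\d.(\e.((d e) e))) (\a.a)) e) e)) t) ((\f.(\g.(\h.((f h) (g h))))) (\b.(\c.b)))) (\a.a)) ((\d.(\e.((d e) e))) t))
Step 2: (((((((\d.(\e.((d e) e))) (\a.a)) t) t) ((\f.(\g.(\h.((f h) (g h))))) (\b.(\c.b)))) (\a.a)) ((\d.(\e.((d e) e))) t))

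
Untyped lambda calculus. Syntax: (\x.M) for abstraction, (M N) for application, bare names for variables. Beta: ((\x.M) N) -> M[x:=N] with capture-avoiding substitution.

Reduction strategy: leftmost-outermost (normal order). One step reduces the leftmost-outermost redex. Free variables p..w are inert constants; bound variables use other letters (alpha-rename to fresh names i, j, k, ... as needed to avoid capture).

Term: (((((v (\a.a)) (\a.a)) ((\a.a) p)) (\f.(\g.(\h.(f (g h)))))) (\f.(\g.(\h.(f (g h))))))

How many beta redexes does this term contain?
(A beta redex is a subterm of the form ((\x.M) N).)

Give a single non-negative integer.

Answer: 1

Derivation:
Term: (((((v (\a.a)) (\a.a)) ((\a.a) p)) (\f.(\g.(\h.(f (g h)))))) (\f.(\g.(\h.(f (g h))))))
  Redex: ((\a.a) p)
Total redexes: 1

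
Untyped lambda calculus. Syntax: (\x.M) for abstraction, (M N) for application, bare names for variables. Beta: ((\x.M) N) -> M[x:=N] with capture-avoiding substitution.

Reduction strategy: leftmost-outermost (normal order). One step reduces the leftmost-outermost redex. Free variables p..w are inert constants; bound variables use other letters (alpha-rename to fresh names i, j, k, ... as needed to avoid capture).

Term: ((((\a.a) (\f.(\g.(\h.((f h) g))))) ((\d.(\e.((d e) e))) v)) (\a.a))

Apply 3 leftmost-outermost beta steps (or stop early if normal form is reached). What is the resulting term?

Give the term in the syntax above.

Answer: (\h.((((\d.(\e.((d e) e))) v) h) (\a.a)))

Derivation:
Step 0: ((((\a.a) (\f.(\g.(\h.((f h) g))))) ((\d.(\e.((d e) e))) v)) (\a.a))
Step 1: (((\f.(\g.(\h.((f h) g)))) ((\d.(\e.((d e) e))) v)) (\a.a))
Step 2: ((\g.(\h.((((\d.(\e.((d e) e))) v) h) g))) (\a.a))
Step 3: (\h.((((\d.(\e.((d e) e))) v) h) (\a.a)))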